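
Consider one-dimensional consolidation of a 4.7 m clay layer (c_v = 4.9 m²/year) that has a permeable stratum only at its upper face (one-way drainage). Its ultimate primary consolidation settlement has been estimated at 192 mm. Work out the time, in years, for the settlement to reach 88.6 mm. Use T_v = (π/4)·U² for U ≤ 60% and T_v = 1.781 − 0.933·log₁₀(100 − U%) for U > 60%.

Drainage path length: H_d = H = 4.7 m (single drainage).
U = S(t)/S_ult = 88.6/192 = 0.4615.
U ≤ 60%: T_v = (π/4)·U² = (π/4)×0.46146² = 0.16725.
t = T_v·H_d²/c_v = 0.16725×4.7²/4.9 = 0.754 years.

t ≈ 0.754 years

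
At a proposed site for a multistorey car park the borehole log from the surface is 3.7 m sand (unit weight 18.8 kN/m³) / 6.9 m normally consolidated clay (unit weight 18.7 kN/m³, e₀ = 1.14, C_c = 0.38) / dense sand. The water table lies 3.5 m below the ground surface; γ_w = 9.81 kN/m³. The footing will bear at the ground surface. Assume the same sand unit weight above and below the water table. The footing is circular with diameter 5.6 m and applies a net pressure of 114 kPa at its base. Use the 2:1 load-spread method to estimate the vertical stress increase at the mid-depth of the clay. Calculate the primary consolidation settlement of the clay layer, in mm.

S_c ≈ 107 mm

Mid-depth of clay below the ground surface: z = 3.7 + 6.9/2 = 7.15 m.
Total vertical stress at mid-clay: σ_v = 18.8×3.7 + 18.7×3.45 = 134.07 kPa.
Pore pressure: u = 9.81×(7.15 − 3.5) = 35.806 kPa.
Initial effective stress: σ'_0 = σ_v − u = 134.07 − 35.806 = 98.264 kPa.
Stress increase at mid-clay by the 2:1 spreading method:
Δσ ≈ qD²/(D+z)² = 114×5.6²/(5.6+7.15)² = 21.992 kPa
Final effective stress: σ'_f = σ'_0 + Δσ = 98.264 + 21.992 = 120.26 kPa.
Normally consolidated clay, so the full stress increment lies on the virgin compression line:
S_c = C_c·H/(1+e₀)·log₁₀(σ'_f/σ'_0) = 0.38×6.9/(1+1.14)×log₁₀(120.26/98.264)
    = 1.2252 × 0.087727 = 0.1075 m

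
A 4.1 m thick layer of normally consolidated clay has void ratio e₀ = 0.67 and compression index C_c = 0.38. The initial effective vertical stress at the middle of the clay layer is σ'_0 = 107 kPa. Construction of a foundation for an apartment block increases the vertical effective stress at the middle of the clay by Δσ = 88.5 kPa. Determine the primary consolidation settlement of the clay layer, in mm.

Final effective stress: σ'_f = σ'_0 + Δσ = 107 + 88.5 = 195.5 kPa.
Normally consolidated clay, so the full stress increment lies on the virgin compression line:
S_c = C_c·H/(1+e₀)·log₁₀(σ'_f/σ'_0) = 0.38×4.1/(1+0.67)×log₁₀(195.5/107)
    = 0.93293 × 0.26176 = 0.2442 m

S_c ≈ 244 mm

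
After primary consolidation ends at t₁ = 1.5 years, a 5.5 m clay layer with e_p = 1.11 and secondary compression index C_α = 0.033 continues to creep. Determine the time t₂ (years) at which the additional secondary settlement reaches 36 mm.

t₂ ≈ 3.93 years

S_s = C_α·H/(1+e_p)·log₁₀(t₂/t₁) ⇒ log₁₀(t₂/t₁) = S_s·(1+e_p)/(C_α·H).
log₁₀(t₂/t₁) = 0.036 × (1+1.11) / (0.033×5.5) = 0.4185
t₂ = t₁ × 10^0.4185 = 1.5 × 2.621 = 3.932 years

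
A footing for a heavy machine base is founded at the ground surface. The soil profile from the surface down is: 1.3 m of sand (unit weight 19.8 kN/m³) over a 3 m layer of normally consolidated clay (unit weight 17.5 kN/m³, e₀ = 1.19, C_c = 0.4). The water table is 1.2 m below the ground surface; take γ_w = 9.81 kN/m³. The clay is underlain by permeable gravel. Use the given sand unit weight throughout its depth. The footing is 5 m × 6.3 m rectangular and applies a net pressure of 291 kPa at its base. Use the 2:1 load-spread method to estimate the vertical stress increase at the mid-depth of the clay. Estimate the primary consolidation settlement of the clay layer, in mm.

Mid-depth of clay below the ground surface: z = 1.3 + 3/2 = 2.8 m.
Total vertical stress at mid-clay: σ_v = 19.8×1.3 + 17.5×1.5 = 51.99 kPa.
Pore pressure: u = 9.81×(2.8 − 1.2) = 15.696 kPa.
Initial effective stress: σ'_0 = σ_v − u = 51.99 − 15.696 = 36.294 kPa.
Stress increase at mid-clay by the 2:1 spreading method:
Δσ = qBL/((B+z)(L+z)) = 291×5×6.3/((5+2.8)(6.3+2.8)) = 129.14 kPa
Final effective stress: σ'_f = σ'_0 + Δσ = 36.294 + 129.14 = 165.43 kPa.
Normally consolidated clay, so the full stress increment lies on the virgin compression line:
S_c = C_c·H/(1+e₀)·log₁₀(σ'_f/σ'_0) = 0.4×3/(1+1.19)×log₁₀(165.43/36.294)
    = 0.54795 × 0.65878 = 0.361 m

S_c ≈ 361 mm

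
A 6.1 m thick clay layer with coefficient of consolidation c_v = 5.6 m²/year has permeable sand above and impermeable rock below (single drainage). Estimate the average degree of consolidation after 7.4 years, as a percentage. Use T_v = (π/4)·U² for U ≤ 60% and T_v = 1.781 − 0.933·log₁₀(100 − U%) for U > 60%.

Drainage path length: H_d = H = 6.1 m (single drainage).
T_v = c_v·t/H_d² = 5.6×7.4/6.1² = 1.1137.
T_v = 1.1137 corresponds to the U > 60% branch:
U = 1 − 10^((1.781 − T_v)/0.933)/100 = 0.9481

U ≈ 94.8 %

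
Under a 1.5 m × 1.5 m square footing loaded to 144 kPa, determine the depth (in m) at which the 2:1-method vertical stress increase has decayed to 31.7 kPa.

z ≈ 1.7 m

2:1 spreading — at depth z the loaded area has grown by z in each plan dimension:
qB²/(B+z)² = Δσ_z ⇒ z = B(√(q/Δσ_z) − 1) = 1.5×(√(144/31.7) − 1) = 1.697 m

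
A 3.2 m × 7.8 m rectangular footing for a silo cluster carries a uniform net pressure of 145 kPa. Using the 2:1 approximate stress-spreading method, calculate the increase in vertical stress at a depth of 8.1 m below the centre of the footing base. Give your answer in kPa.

By the 2:1 method the load spreads at 1 horizontal : 2 vertical, so at depth z the loaded area has grown by z in each plan dimension:
Δσ = qBL/((B+z)(L+z)) = 145×3.2×7.8/((3.2+8.1)(7.8+8.1)) = 20.144 kPa

Δσ_z ≈ 20.1 kPa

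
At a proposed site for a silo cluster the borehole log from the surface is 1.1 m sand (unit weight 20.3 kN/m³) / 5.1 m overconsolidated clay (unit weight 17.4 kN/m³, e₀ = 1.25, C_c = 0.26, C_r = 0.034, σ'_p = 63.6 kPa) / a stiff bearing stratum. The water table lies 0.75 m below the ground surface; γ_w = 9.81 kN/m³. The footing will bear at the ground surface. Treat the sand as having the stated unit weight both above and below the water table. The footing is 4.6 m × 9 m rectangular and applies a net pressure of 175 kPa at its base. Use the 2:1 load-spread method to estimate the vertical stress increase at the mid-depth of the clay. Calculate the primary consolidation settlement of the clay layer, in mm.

S_c ≈ 152 mm

Mid-depth of clay below the ground surface: z = 1.1 + 5.1/2 = 3.65 m.
Total vertical stress at mid-clay: σ_v = 20.3×1.1 + 17.4×2.55 = 66.7 kPa.
Pore pressure: u = 9.81×(3.65 − 0.75) = 28.449 kPa.
Initial effective stress: σ'_0 = σ_v − u = 66.7 − 28.449 = 38.251 kPa.
Stress increase at mid-clay by the 2:1 spreading method:
Δσ = qBL/((B+z)(L+z)) = 175×4.6×9/((4.6+3.65)(9+3.65)) = 69.421 kPa
Final effective stress: σ'_f = 38.251 + 69.421 = 107.67 kPa.
σ'_f = 107.67 > σ'_p = 63.6 kPa, so the stress path crosses the preconsolidation pressure — recompression up to σ'_p, then virgin compression beyond:
S_c = H/(1+e₀)·[C_r·log₁₀(σ'_p/σ'_0) + C_c·log₁₀(σ'_f/σ'_p)]
    = 5.1/2.25 × [0.034×log₁₀(63.6/38.251) + 0.26×log₁₀(107.67/63.6)]
    = 2.2667 × [0.0075077 + 0.059446] = 0.1518 m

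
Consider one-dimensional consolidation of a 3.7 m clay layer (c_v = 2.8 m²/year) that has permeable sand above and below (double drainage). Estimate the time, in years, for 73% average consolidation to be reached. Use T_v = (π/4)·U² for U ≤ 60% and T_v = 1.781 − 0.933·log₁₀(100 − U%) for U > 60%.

Drainage path length: H_d = H/2 = 1.85 m (double drainage).
U > 60%: T_v = 1.781 − 0.933·log₁₀(100 − 73) = 0.44554.
t = T_v·H_d²/c_v = 0.44554×1.85²/2.8 = 0.5446 years.

t ≈ 0.545 years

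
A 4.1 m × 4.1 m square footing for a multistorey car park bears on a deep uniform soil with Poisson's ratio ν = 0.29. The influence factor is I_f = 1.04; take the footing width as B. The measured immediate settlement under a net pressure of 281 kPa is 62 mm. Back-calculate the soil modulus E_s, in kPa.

S_e = q·B·(1−ν²)/E_s · I_f  ⇒  E_s = q·B·(1−ν²)·I_f / S_e.
E_s = 281 × 4.1 × 0.9159 × 1.04 / 0.062 = 17700 kPa

E_s ≈ 17700 kPa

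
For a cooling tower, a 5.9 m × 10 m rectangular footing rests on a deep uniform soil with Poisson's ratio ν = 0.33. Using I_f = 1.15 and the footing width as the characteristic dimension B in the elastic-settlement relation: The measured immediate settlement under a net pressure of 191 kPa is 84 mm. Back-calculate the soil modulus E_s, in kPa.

S_e = q·B·(1−ν²)/E_s · I_f  ⇒  E_s = q·B·(1−ν²)·I_f / S_e.
E_s = 191 × 5.9 × 0.8911 × 1.15 / 0.084 = 13750 kPa

E_s ≈ 13700 kPa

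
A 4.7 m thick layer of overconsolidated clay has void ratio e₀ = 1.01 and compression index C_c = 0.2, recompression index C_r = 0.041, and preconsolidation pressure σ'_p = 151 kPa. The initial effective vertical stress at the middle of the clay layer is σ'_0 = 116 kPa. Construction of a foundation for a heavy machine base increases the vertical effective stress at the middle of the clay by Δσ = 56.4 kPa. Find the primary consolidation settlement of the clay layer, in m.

Final effective stress: σ'_f = 116 + 56.4 = 172.4 kPa.
σ'_f = 172.4 > σ'_p = 151 kPa, so the stress path crosses the preconsolidation pressure — recompression up to σ'_p, then virgin compression beyond:
S_c = H/(1+e₀)·[C_r·log₁₀(σ'_p/σ'_0) + C_c·log₁₀(σ'_f/σ'_p)]
    = 4.7/2.01 × [0.041×log₁₀(151/116) + 0.2×log₁₀(172.4/151)]
    = 2.3383 × [0.0046953 + 0.011512] = 0.0379 m

S_c ≈ 0.0379 m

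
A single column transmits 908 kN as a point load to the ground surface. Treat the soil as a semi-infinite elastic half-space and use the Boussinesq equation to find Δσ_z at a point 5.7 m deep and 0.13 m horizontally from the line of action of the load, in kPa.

Δσ_z ≈ 13.3 kPa

Boussinesq vertical stress below a point load on an elastic half-space:
Δσ_z = 3P/(2πz²) · [1 + (r/z)²]^(−5/2)
r/z = 0.13/5.7 = 0.022807; [1+(r/z)²]^(−5/2) = 0.9987.
Δσ_z = 3×908/(2π×5.7²) × 0.9987 = 13.344 × 0.9987 = 13.33 kPa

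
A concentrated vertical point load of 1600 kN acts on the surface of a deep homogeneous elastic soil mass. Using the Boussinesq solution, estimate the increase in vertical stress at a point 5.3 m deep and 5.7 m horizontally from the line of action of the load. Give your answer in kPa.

Boussinesq vertical stress below a point load on an elastic half-space:
Δσ_z = 3P/(2πz²) · [1 + (r/z)²]^(−5/2)
r/z = 5.7/5.3 = 1.0755; [1+(r/z)²]^(−5/2) = 0.14641.
Δσ_z = 3×1600/(2π×5.3²) × 0.14641 = 27.196 × 0.14641 = 3.982 kPa

Δσ_z ≈ 3.98 kPa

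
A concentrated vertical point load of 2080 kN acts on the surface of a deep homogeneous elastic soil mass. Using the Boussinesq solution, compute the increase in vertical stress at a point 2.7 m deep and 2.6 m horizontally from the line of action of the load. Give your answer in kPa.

Boussinesq vertical stress below a point load on an elastic half-space:
Δσ_z = 3P/(2πz²) · [1 + (r/z)²]^(−5/2)
r/z = 2.6/2.7 = 0.96296; [1+(r/z)²]^(−5/2) = 0.19392.
Δσ_z = 3×2080/(2π×2.7²) × 0.19392 = 136.23 × 0.19392 = 26.42 kPa

Δσ_z ≈ 26.4 kPa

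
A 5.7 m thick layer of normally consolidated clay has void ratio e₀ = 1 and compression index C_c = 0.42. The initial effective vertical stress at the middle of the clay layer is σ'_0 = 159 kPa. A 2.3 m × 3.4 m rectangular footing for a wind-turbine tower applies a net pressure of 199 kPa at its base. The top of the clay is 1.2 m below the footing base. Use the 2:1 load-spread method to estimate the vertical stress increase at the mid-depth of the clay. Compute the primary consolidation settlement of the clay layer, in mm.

Mid-depth of clay below the footing base: z = 1.2 + 5.7/2 = 4.05 m.
Stress increase at mid-clay by the 2:1 spreading method:
Δσ = qBL/((B+z)(L+z)) = 199×2.3×3.4/((2.3+4.05)(3.4+4.05)) = 32.895 kPa
Final effective stress: σ'_f = σ'_0 + Δσ = 159 + 32.895 = 191.9 kPa.
Normally consolidated clay, so the full stress increment lies on the virgin compression line:
S_c = C_c·H/(1+e₀)·log₁₀(σ'_f/σ'_0) = 0.42×5.7/(1+1)×log₁₀(191.9/159)
    = 1.197 × 0.081678 = 0.09777 m

S_c ≈ 97.8 mm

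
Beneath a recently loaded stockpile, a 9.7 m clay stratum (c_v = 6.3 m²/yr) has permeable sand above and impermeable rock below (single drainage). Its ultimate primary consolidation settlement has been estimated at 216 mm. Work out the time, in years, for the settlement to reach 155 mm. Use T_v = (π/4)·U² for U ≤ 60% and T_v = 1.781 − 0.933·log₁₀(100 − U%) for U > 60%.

Drainage path length: H_d = H = 9.7 m (single drainage).
U = S(t)/S_ult = 155/216 = 0.7176.
U > 60%: T_v = 1.781 − 0.933·log₁₀(100 − 71.759) = 0.42733.
t = T_v·H_d²/c_v = 0.42733×9.7²/6.3 = 6.382 years.

t ≈ 6.38 years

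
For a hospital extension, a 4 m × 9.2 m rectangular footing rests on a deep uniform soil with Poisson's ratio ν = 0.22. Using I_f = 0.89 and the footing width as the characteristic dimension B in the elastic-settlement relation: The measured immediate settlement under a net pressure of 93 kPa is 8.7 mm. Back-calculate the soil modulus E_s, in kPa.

S_e = q·B·(1−ν²)/E_s · I_f  ⇒  E_s = q·B·(1−ν²)·I_f / S_e.
E_s = 93 × 4 × 0.9516 × 0.89 / 0.0087 = 36210 kPa

E_s ≈ 36200 kPa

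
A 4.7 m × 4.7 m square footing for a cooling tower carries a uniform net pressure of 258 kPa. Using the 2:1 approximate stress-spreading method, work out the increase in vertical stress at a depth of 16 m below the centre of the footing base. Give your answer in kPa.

By the 2:1 method the load spreads at 1 horizontal : 2 vertical, so at depth z the loaded area has grown by z in each plan dimension:
Δσ = qBL/((B+z)(L+z)) = 258×4.7×4.7/((4.7+16)(4.7+16)) = 13.301 kPa

Δσ_z ≈ 13.3 kPa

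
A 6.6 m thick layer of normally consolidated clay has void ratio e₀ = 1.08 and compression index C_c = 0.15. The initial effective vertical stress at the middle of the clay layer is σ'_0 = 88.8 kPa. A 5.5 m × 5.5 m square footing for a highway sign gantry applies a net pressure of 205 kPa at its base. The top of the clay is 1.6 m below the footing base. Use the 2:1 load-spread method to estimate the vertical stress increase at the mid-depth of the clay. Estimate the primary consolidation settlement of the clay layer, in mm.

Mid-depth of clay below the footing base: z = 1.6 + 6.6/2 = 4.9 m.
Stress increase at mid-clay by the 2:1 spreading method:
Δσ = qBL/((B+z)(L+z)) = 205×5.5×5.5/((5.5+4.9)(5.5+4.9)) = 57.334 kPa
Final effective stress: σ'_f = σ'_0 + Δσ = 88.8 + 57.334 = 146.13 kPa.
Normally consolidated clay, so the full stress increment lies on the virgin compression line:
S_c = C_c·H/(1+e₀)·log₁₀(σ'_f/σ'_0) = 0.15×6.6/(1+1.08)×log₁₀(146.13/88.8)
    = 0.47596 × 0.21633 = 0.103 m

S_c ≈ 103 mm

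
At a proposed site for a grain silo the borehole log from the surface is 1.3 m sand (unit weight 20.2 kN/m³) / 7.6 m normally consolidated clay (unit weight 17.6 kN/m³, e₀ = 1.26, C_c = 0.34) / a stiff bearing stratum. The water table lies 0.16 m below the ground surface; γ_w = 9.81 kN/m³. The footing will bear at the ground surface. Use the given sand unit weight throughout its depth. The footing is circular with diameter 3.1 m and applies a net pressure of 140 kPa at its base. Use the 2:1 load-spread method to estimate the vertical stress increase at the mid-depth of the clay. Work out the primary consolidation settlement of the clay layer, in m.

Mid-depth of clay below the ground surface: z = 1.3 + 7.6/2 = 5.1 m.
Total vertical stress at mid-clay: σ_v = 20.2×1.3 + 17.6×3.8 = 93.14 kPa.
Pore pressure: u = 9.81×(5.1 − 0.16) = 48.461 kPa.
Initial effective stress: σ'_0 = σ_v − u = 93.14 − 48.461 = 44.679 kPa.
Stress increase at mid-clay by the 2:1 spreading method:
Δσ ≈ qD²/(D+z)² = 140×3.1²/(3.1+5.1)² = 20.009 kPa
Final effective stress: σ'_f = σ'_0 + Δσ = 44.679 + 20.009 = 64.688 kPa.
Normally consolidated clay, so the full stress increment lies on the virgin compression line:
S_c = C_c·H/(1+e₀)·log₁₀(σ'_f/σ'_0) = 0.34×7.6/(1+1.26)×log₁₀(64.688/44.679)
    = 1.1434 × 0.16072 = 0.1838 m

S_c ≈ 0.184 m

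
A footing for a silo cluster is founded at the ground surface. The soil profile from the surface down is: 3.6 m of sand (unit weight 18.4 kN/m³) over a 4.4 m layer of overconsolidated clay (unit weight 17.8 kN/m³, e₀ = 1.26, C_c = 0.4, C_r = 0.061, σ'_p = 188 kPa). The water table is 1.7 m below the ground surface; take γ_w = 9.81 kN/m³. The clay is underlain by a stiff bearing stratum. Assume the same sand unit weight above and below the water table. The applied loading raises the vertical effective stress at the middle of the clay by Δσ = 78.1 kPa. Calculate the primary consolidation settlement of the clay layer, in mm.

Mid-depth of clay below the ground surface: z = 3.6 + 4.4/2 = 5.8 m.
Total vertical stress at mid-clay: σ_v = 18.4×3.6 + 17.8×2.2 = 105.4 kPa.
Pore pressure: u = 9.81×(5.8 − 1.7) = 40.221 kPa.
Initial effective stress: σ'_0 = σ_v − u = 105.4 − 40.221 = 65.179 kPa.
Final effective stress: σ'_f = 65.179 + 78.1 = 143.28 kPa.
σ'_f = 143.28 ≤ σ'_p = 188 kPa, so the clay remains overconsolidated and only the recompression index applies:
S_c = C_r·H/(1+e₀)·log₁₀(σ'_f/σ'_0) = 0.061×4.4/2.26×log₁₀(143.28/65.179)
    = 0.11876 × 0.34208 = 0.04063 m

S_c ≈ 40.6 mm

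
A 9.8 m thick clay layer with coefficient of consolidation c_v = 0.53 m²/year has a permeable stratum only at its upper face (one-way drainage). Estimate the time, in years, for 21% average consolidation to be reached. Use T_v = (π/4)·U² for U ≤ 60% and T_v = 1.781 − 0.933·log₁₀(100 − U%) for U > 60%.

Drainage path length: H_d = H = 9.8 m (single drainage).
U ≤ 60%: T_v = (π/4)·U² = (π/4)×0.21² = 0.034636.
t = T_v·H_d²/c_v = 0.034636×9.8²/0.53 = 6.276 years.

t ≈ 6.28 years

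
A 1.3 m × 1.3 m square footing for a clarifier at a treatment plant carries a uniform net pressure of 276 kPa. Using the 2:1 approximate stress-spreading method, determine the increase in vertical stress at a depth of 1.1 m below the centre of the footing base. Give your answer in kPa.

Δσ_z ≈ 81 kPa

By the 2:1 method the load spreads at 1 horizontal : 2 vertical, so at depth z the loaded area has grown by z in each plan dimension:
Δσ = qBL/((B+z)(L+z)) = 276×1.3×1.3/((1.3+1.1)(1.3+1.1)) = 80.979 kPa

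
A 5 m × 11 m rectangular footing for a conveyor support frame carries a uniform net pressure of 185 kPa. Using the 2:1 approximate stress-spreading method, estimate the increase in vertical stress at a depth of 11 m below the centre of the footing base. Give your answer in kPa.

Δσ_z ≈ 28.9 kPa

By the 2:1 method the load spreads at 1 horizontal : 2 vertical, so at depth z the loaded area has grown by z in each plan dimension:
Δσ = qBL/((B+z)(L+z)) = 185×5×11/((5+11)(11+11)) = 28.906 kPa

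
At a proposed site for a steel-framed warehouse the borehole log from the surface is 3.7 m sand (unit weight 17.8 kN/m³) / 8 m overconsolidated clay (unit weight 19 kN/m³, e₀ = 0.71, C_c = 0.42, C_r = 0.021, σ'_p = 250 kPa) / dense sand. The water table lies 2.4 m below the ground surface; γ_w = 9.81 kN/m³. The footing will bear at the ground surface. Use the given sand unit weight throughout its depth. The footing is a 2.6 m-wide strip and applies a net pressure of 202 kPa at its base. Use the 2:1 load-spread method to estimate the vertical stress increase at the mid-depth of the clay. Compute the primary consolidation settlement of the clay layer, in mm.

Mid-depth of clay below the ground surface: z = 3.7 + 8/2 = 7.7 m.
Total vertical stress at mid-clay: σ_v = 17.8×3.7 + 19×4 = 141.86 kPa.
Pore pressure: u = 9.81×(7.7 − 2.4) = 51.993 kPa.
Initial effective stress: σ'_0 = σ_v − u = 141.86 − 51.993 = 89.867 kPa.
Stress increase at mid-clay by the 2:1 spreading method:
Δσ = qB/(B+z) = 202×2.6/(2.6+7.7) = 50.99 kPa
Final effective stress: σ'_f = 89.867 + 50.99 = 140.86 kPa.
σ'_f = 140.86 ≤ σ'_p = 250 kPa, so the clay remains overconsolidated and only the recompression index applies:
S_c = C_r·H/(1+e₀)·log₁₀(σ'_f/σ'_0) = 0.021×8/1.71×log₁₀(140.86/89.867)
    = 0.098246 × 0.19519 = 0.01918 m

S_c ≈ 19.2 mm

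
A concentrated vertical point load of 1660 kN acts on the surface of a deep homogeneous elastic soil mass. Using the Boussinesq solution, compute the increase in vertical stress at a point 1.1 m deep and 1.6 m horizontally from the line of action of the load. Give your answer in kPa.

Boussinesq vertical stress below a point load on an elastic half-space:
Δσ_z = 3P/(2πz²) · [1 + (r/z)²]^(−5/2)
r/z = 1.6/1.1 = 1.4545; [1+(r/z)²]^(−5/2) = 0.058359.
Δσ_z = 3×1660/(2π×1.1²) × 0.058359 = 655.03 × 0.058359 = 38.23 kPa

Δσ_z ≈ 38.2 kPa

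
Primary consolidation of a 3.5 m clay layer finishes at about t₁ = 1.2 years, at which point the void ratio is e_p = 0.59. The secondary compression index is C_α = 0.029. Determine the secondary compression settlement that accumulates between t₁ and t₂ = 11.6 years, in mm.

Secondary compression: S_s = C_α·H/(1+e_p)·log₁₀(t₂/t₁)
S_s = 0.029×3.5/(1+0.59)×log₁₀(11.6/1.2)
    = 0.06384 × 0.9853 = 0.0629 m

S_s ≈ 62.9 mm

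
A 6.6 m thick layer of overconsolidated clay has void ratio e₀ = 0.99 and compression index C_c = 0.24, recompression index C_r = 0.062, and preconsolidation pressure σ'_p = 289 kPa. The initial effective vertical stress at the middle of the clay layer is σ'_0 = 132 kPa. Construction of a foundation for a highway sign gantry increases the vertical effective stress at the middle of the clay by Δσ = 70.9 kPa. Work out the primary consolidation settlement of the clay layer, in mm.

S_c ≈ 38.4 mm

Final effective stress: σ'_f = 132 + 70.9 = 202.9 kPa.
σ'_f = 202.9 ≤ σ'_p = 289 kPa, so the clay remains overconsolidated and only the recompression index applies:
S_c = C_r·H/(1+e₀)·log₁₀(σ'_f/σ'_0) = 0.062×6.6/1.99×log₁₀(202.9/132)
    = 0.20563 × 0.18671 = 0.03839 m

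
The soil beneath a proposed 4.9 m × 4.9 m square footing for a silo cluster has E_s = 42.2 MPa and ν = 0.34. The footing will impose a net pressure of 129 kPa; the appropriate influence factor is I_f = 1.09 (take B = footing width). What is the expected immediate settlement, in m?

S_e ≈ 0.0144 m

Immediate (elastic) settlement: S_e = q·B·(1−ν²)/E_s · I_f.
E_s = 42.2 MPa = 42200 kPa.
S_e = 129 × 4.9 × (1 − 0.34²) / 42200 × 1.09
    = 129 × 4.9 × 0.8844 / 42200 × 1.09
    = 0.01444 m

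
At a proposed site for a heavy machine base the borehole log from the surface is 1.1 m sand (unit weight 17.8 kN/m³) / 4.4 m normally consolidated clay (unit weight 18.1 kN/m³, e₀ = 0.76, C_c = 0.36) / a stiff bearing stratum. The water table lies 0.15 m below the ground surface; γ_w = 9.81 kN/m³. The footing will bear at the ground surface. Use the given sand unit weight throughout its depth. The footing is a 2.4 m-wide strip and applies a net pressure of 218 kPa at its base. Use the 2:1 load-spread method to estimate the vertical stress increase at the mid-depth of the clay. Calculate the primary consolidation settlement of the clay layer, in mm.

S_c ≈ 563 mm

Mid-depth of clay below the ground surface: z = 1.1 + 4.4/2 = 3.3 m.
Total vertical stress at mid-clay: σ_v = 17.8×1.1 + 18.1×2.2 = 59.4 kPa.
Pore pressure: u = 9.81×(3.3 − 0.15) = 30.902 kPa.
Initial effective stress: σ'_0 = σ_v − u = 59.4 − 30.902 = 28.498 kPa.
Stress increase at mid-clay by the 2:1 spreading method:
Δσ = qB/(B+z) = 218×2.4/(2.4+3.3) = 91.789 kPa
Final effective stress: σ'_f = σ'_0 + Δσ = 28.498 + 91.789 = 120.29 kPa.
Normally consolidated clay, so the full stress increment lies on the virgin compression line:
S_c = C_c·H/(1+e₀)·log₁₀(σ'_f/σ'_0) = 0.36×4.4/(1+0.76)×log₁₀(120.29/28.498)
    = 0.9 × 0.62542 = 0.5629 m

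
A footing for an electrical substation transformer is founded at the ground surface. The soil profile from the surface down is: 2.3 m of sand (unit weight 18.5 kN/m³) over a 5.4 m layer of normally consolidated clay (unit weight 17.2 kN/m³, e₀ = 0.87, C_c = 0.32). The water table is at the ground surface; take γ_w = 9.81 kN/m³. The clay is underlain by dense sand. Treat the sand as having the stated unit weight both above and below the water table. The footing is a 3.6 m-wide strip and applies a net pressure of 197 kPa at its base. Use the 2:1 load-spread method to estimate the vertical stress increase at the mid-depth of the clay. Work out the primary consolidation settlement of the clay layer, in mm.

S_c ≈ 449 mm

Mid-depth of clay below the ground surface: z = 2.3 + 5.4/2 = 5 m.
Total vertical stress at mid-clay: σ_v = 18.5×2.3 + 17.2×2.7 = 88.99 kPa.
Pore pressure: u = 9.81×(5 − 0) = 49.05 kPa.
Initial effective stress: σ'_0 = σ_v − u = 88.99 − 49.05 = 39.94 kPa.
Stress increase at mid-clay by the 2:1 spreading method:
Δσ = qB/(B+z) = 197×3.6/(3.6+5) = 82.465 kPa
Final effective stress: σ'_f = σ'_0 + Δσ = 39.94 + 82.465 = 122.41 kPa.
Normally consolidated clay, so the full stress increment lies on the virgin compression line:
S_c = C_c·H/(1+e₀)·log₁₀(σ'_f/σ'_0) = 0.32×5.4/(1+0.87)×log₁₀(122.41/39.94)
    = 0.92406 × 0.48641 = 0.4495 m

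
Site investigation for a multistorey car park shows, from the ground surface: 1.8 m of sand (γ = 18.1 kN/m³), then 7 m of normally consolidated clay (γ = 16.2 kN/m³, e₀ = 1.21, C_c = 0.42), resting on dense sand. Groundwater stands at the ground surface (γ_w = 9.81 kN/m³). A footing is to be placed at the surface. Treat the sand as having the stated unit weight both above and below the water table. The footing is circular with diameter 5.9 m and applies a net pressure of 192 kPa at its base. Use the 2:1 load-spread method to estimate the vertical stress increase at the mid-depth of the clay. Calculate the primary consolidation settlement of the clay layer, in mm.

S_c ≈ 513 mm

Mid-depth of clay below the ground surface: z = 1.8 + 7/2 = 5.3 m.
Total vertical stress at mid-clay: σ_v = 18.1×1.8 + 16.2×3.5 = 89.28 kPa.
Pore pressure: u = 9.81×(5.3 − 0) = 51.993 kPa.
Initial effective stress: σ'_0 = σ_v − u = 89.28 − 51.993 = 37.287 kPa.
Stress increase at mid-clay by the 2:1 spreading method:
Δσ ≈ qD²/(D+z)² = 192×5.9²/(5.9+5.3)² = 53.281 kPa
Final effective stress: σ'_f = σ'_0 + Δσ = 37.287 + 53.281 = 90.568 kPa.
Normally consolidated clay, so the full stress increment lies on the virgin compression line:
S_c = C_c·H/(1+e₀)·log₁₀(σ'_f/σ'_0) = 0.42×7/(1+1.21)×log₁₀(90.568/37.287)
    = 1.3303 × 0.38542 = 0.5127 m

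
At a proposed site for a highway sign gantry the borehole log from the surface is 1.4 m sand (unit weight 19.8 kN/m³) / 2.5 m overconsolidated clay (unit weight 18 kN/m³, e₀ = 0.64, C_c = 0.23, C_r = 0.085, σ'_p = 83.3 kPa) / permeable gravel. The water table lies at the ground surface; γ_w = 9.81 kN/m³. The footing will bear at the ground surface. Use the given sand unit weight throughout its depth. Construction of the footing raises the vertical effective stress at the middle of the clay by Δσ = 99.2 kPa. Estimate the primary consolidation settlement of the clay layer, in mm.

Mid-depth of clay below the ground surface: z = 1.4 + 2.5/2 = 2.65 m.
Total vertical stress at mid-clay: σ_v = 19.8×1.4 + 18×1.25 = 50.22 kPa.
Pore pressure: u = 9.81×(2.65 − 0) = 25.997 kPa.
Initial effective stress: σ'_0 = σ_v − u = 50.22 − 25.997 = 24.223 kPa.
Final effective stress: σ'_f = 24.223 + 99.2 = 123.42 kPa.
σ'_f = 123.42 > σ'_p = 83.3 kPa, so the stress path crosses the preconsolidation pressure — recompression up to σ'_p, then virgin compression beyond:
S_c = H/(1+e₀)·[C_r·log₁₀(σ'_p/σ'_0) + C_c·log₁₀(σ'_f/σ'_p)]
    = 2.5/1.64 × [0.085×log₁₀(83.3/24.223) + 0.23×log₁₀(123.42/83.3)]
    = 1.5244 × [0.045595 + 0.03927] = 0.1294 m

S_c ≈ 129 mm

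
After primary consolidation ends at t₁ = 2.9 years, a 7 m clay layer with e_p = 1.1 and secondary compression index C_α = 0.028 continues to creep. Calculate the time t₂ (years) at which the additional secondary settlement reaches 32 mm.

S_s = C_α·H/(1+e_p)·log₁₀(t₂/t₁) ⇒ log₁₀(t₂/t₁) = S_s·(1+e_p)/(C_α·H).
log₁₀(t₂/t₁) = 0.032 × (1+1.1) / (0.028×7) = 0.3429
t₂ = t₁ × 10^0.3429 = 2.9 × 2.202 = 6.386 years

t₂ ≈ 6.39 years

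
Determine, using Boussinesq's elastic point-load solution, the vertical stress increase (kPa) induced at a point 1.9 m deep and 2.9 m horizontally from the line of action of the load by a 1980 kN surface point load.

Boussinesq vertical stress below a point load on an elastic half-space:
Δσ_z = 3P/(2πz²) · [1 + (r/z)²]^(−5/2)
r/z = 2.9/1.9 = 1.5263; [1+(r/z)²]^(−5/2) = 0.049432.
Δσ_z = 3×1980/(2π×1.9²) × 0.049432 = 261.88 × 0.049432 = 12.95 kPa

Δσ_z ≈ 12.9 kPa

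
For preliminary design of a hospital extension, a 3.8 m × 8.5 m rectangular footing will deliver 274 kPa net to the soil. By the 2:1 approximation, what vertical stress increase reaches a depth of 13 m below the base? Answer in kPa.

By the 2:1 method the load spreads at 1 horizontal : 2 vertical, so at depth z the loaded area has grown by z in each plan dimension:
Δσ = qBL/((B+z)(L+z)) = 274×3.8×8.5/((3.8+13)(8.5+13)) = 24.502 kPa

Δσ_z ≈ 24.5 kPa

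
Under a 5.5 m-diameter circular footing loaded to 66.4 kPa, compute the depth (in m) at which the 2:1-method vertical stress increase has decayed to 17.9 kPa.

z ≈ 5.09 m

2:1 spreading — at depth z the loaded area has grown by z in each plan dimension:
qD²/(D+z)² = Δσ_z ⇒ z = D(√(q/Δσ_z) − 1) = 5.5×(√(66.4/17.9) − 1) = 5.093 m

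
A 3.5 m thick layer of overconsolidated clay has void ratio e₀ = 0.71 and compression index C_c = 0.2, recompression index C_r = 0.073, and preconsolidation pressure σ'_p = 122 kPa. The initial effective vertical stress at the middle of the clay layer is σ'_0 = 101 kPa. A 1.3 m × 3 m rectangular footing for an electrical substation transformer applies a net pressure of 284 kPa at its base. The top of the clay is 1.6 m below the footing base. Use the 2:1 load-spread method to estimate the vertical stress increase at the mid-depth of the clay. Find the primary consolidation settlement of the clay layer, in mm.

S_c ≈ 34.8 mm

Mid-depth of clay below the footing base: z = 1.6 + 3.5/2 = 3.35 m.
Stress increase at mid-clay by the 2:1 spreading method:
Δσ = qBL/((B+z)(L+z)) = 284×1.3×3/((1.3+3.35)(3+3.35)) = 37.511 kPa
Final effective stress: σ'_f = 101 + 37.511 = 138.51 kPa.
σ'_f = 138.51 > σ'_p = 122 kPa, so the stress path crosses the preconsolidation pressure — recompression up to σ'_p, then virgin compression beyond:
S_c = H/(1+e₀)·[C_r·log₁₀(σ'_p/σ'_0) + C_c·log₁₀(σ'_f/σ'_p)]
    = 3.5/1.71 × [0.073×log₁₀(122/101) + 0.2×log₁₀(138.51/122)]
    = 2.0468 × [0.0059888 + 0.011024] = 0.03482 m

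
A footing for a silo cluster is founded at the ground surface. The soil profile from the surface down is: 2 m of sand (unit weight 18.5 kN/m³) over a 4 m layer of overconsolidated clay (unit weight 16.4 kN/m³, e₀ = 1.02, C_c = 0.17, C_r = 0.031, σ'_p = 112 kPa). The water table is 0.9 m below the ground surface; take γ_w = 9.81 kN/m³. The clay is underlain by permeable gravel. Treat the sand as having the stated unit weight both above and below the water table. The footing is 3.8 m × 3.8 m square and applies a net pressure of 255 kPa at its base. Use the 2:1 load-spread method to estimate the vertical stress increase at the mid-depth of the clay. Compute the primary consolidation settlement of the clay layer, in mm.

Mid-depth of clay below the ground surface: z = 2 + 4/2 = 4 m.
Total vertical stress at mid-clay: σ_v = 18.5×2 + 16.4×2 = 69.8 kPa.
Pore pressure: u = 9.81×(4 − 0.9) = 30.411 kPa.
Initial effective stress: σ'_0 = σ_v − u = 69.8 − 30.411 = 39.389 kPa.
Stress increase at mid-clay by the 2:1 spreading method:
Δσ = qBL/((B+z)(L+z)) = 255×3.8×3.8/((3.8+4)(3.8+4)) = 60.523 kPa
Final effective stress: σ'_f = 39.389 + 60.523 = 99.912 kPa.
σ'_f = 99.912 ≤ σ'_p = 112 kPa, so the clay remains overconsolidated and only the recompression index applies:
S_c = C_r·H/(1+e₀)·log₁₀(σ'_f/σ'_0) = 0.031×4/2.02×log₁₀(99.912/39.389)
    = 0.061386 × 0.40424 = 0.02481 m

S_c ≈ 24.8 mm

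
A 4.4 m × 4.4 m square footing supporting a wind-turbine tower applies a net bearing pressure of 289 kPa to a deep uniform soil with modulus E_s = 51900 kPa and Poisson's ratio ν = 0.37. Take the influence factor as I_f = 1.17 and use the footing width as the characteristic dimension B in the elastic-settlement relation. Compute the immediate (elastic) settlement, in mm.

Immediate (elastic) settlement: S_e = q·B·(1−ν²)/E_s · I_f.
S_e = 289 × 4.4 × (1 − 0.37²) / 51900 × 1.17
    = 289 × 4.4 × 0.8631 / 51900 × 1.17
    = 0.02474 m = 24.74 mm

S_e ≈ 24.7 mm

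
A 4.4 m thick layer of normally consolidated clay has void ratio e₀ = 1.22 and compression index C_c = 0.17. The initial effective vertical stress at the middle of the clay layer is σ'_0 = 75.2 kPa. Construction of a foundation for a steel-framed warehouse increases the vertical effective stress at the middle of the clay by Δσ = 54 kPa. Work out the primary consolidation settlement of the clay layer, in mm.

S_c ≈ 79.2 mm

Final effective stress: σ'_f = σ'_0 + Δσ = 75.2 + 54 = 129.2 kPa.
Normally consolidated clay, so the full stress increment lies on the virgin compression line:
S_c = C_c·H/(1+e₀)·log₁₀(σ'_f/σ'_0) = 0.17×4.4/(1+1.22)×log₁₀(129.2/75.2)
    = 0.33694 × 0.23504 = 0.07919 m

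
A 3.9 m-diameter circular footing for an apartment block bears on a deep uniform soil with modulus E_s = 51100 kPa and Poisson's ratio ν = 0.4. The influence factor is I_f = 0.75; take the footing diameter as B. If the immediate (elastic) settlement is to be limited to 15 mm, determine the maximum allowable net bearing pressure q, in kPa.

q ≈ 312 kPa

S_e = q·B·(1−ν²)/E_s · I_f  ⇒  q = S_e·E_s / (B·(1−ν²)·I_f).
q = 0.015 × 51100 / (3.9 × 0.84 × 0.75) = 312 kPa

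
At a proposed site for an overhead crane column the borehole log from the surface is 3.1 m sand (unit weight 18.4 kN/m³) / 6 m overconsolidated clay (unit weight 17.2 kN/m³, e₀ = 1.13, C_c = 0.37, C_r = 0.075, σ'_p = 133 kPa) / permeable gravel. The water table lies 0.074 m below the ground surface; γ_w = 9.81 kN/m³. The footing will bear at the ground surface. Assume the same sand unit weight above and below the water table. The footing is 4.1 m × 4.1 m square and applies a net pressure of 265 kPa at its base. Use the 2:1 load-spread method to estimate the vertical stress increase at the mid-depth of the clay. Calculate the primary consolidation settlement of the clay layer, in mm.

S_c ≈ 57.2 mm

Mid-depth of clay below the ground surface: z = 3.1 + 6/2 = 6.1 m.
Total vertical stress at mid-clay: σ_v = 18.4×3.1 + 17.2×3 = 108.64 kPa.
Pore pressure: u = 9.81×(6.1 − 0.074) = 59.115 kPa.
Initial effective stress: σ'_0 = σ_v − u = 108.64 − 59.115 = 49.525 kPa.
Stress increase at mid-clay by the 2:1 spreading method:
Δσ = qBL/((B+z)(L+z)) = 265×4.1×4.1/((4.1+6.1)(4.1+6.1)) = 42.817 kPa
Final effective stress: σ'_f = 49.525 + 42.817 = 92.342 kPa.
σ'_f = 92.342 ≤ σ'_p = 133 kPa, so the clay remains overconsolidated and only the recompression index applies:
S_c = C_r·H/(1+e₀)·log₁₀(σ'_f/σ'_0) = 0.075×6/2.13×log₁₀(92.342/49.525)
    = 0.21127 × 0.27057 = 0.05716 m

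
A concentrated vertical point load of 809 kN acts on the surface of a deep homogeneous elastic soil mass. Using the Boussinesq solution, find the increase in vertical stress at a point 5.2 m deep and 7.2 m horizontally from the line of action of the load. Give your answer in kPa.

Boussinesq vertical stress below a point load on an elastic half-space:
Δσ_z = 3P/(2πz²) · [1 + (r/z)²]^(−5/2)
r/z = 7.2/5.2 = 1.3846; [1+(r/z)²]^(−5/2) = 0.068802.
Δσ_z = 3×809/(2π×5.2²) × 0.068802 = 14.285 × 0.068802 = 0.9828 kPa

Δσ_z ≈ 0.983 kPa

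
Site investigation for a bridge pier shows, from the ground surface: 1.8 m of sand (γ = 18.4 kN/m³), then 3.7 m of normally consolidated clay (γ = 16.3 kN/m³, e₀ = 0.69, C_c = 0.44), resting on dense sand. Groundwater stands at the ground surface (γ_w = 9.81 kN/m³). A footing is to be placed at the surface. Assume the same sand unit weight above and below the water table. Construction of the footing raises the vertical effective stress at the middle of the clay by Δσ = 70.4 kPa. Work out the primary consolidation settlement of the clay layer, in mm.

Mid-depth of clay below the ground surface: z = 1.8 + 3.7/2 = 3.65 m.
Total vertical stress at mid-clay: σ_v = 18.4×1.8 + 16.3×1.85 = 63.275 kPa.
Pore pressure: u = 9.81×(3.65 − 0) = 35.806 kPa.
Initial effective stress: σ'_0 = σ_v − u = 63.275 − 35.806 = 27.469 kPa.
Final effective stress: σ'_f = σ'_0 + Δσ = 27.469 + 70.4 = 97.869 kPa.
Normally consolidated clay, so the full stress increment lies on the virgin compression line:
S_c = C_c·H/(1+e₀)·log₁₀(σ'_f/σ'_0) = 0.44×3.7/(1+0.69)×log₁₀(97.869/27.469)
    = 0.96331 × 0.5518 = 0.5316 m

S_c ≈ 532 mm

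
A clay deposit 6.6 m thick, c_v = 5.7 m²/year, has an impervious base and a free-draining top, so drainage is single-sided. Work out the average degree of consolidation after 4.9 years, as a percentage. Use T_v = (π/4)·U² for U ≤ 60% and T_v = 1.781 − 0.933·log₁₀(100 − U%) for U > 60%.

U ≈ 83.3 %

Drainage path length: H_d = H = 6.6 m (single drainage).
T_v = c_v·t/H_d² = 5.7×4.9/6.6² = 0.64118.
T_v = 0.64118 corresponds to the U > 60% branch:
U = 1 − 10^((1.781 − T_v)/0.933)/100 = 0.8334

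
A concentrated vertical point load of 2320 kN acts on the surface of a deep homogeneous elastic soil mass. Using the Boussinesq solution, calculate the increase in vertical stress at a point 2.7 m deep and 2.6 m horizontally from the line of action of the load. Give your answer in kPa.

Boussinesq vertical stress below a point load on an elastic half-space:
Δσ_z = 3P/(2πz²) · [1 + (r/z)²]^(−5/2)
r/z = 2.6/2.7 = 0.96296; [1+(r/z)²]^(−5/2) = 0.19392.
Δσ_z = 3×2320/(2π×2.7²) × 0.19392 = 151.95 × 0.19392 = 29.47 kPa

Δσ_z ≈ 29.5 kPa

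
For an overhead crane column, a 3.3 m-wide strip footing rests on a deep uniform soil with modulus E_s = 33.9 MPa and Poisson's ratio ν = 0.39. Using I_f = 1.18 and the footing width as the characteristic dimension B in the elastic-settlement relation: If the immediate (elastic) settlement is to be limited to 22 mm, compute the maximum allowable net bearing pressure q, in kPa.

E_s = 33.9 MPa = 33900 kPa.
S_e = q·B·(1−ν²)/E_s · I_f  ⇒  q = S_e·E_s / (B·(1−ν²)·I_f).
q = 0.022 × 33900 / (3.3 × 0.8479 × 1.18) = 225.9 kPa

q ≈ 226 kPa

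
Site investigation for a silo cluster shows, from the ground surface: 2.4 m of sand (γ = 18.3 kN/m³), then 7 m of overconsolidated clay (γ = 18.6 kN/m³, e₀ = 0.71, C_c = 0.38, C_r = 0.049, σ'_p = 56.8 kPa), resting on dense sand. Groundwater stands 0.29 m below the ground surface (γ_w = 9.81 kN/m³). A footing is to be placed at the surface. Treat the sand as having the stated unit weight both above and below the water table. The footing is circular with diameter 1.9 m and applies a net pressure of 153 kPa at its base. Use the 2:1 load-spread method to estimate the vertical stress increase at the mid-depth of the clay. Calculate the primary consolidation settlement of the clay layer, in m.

Mid-depth of clay below the ground surface: z = 2.4 + 7/2 = 5.9 m.
Total vertical stress at mid-clay: σ_v = 18.3×2.4 + 18.6×3.5 = 109.02 kPa.
Pore pressure: u = 9.81×(5.9 − 0.29) = 55.034 kPa.
Initial effective stress: σ'_0 = σ_v − u = 109.02 − 55.034 = 53.986 kPa.
Stress increase at mid-clay by the 2:1 spreading method:
Δσ ≈ qD²/(D+z)² = 153×1.9²/(1.9+5.9)² = 9.0784 kPa
Final effective stress: σ'_f = 53.986 + 9.0784 = 63.064 kPa.
σ'_f = 63.064 > σ'_p = 56.8 kPa, so the stress path crosses the preconsolidation pressure — recompression up to σ'_p, then virgin compression beyond:
S_c = H/(1+e₀)·[C_r·log₁₀(σ'_p/σ'_0) + C_c·log₁₀(σ'_f/σ'_p)]
    = 7/1.71 × [0.049×log₁₀(56.8/53.986) + 0.38×log₁₀(63.064/56.8)]
    = 4.0936 × [0.0010813 + 0.017265] = 0.0751 m

S_c ≈ 0.0751 m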